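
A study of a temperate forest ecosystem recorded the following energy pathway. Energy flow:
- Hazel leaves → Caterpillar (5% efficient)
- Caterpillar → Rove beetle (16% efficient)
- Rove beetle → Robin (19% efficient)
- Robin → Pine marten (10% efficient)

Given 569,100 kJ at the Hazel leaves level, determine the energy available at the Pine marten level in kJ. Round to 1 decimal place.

Caterpillar: 569100 × 0.05 = 28455 kJ
Rove beetle: 28455 × 0.16 = 4552.8 kJ
Robin: 4552.8 × 0.19 = 865.032 kJ
Pine marten: 865.032 × 0.1 = 86.5032 kJ

86.5 kJ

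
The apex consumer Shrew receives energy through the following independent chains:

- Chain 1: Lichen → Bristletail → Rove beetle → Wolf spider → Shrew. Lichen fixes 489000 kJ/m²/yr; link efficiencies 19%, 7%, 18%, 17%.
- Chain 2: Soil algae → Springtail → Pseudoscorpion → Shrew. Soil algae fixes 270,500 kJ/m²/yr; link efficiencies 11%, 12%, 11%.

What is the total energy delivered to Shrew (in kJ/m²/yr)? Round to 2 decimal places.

Chain 1: 489000 × 0.19 × 0.07 × 0.18 × 0.17 = 199.01322 kJ/m²/yr
Chain 2: 270500 × 0.11 × 0.12 × 0.11 = 392.766 kJ/m²/yr
Total at Shrew: 199.01322 + 392.766 = 591.77922 kJ/m²/yr

591.78 kJ/m²/yr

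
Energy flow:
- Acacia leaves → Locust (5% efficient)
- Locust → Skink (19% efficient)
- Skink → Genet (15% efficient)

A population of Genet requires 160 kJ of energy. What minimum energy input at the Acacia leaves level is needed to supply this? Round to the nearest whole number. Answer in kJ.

112281 kJ

Cumulative transfer efficiency: 0.05 × 0.19 × 0.15 = 0.001425
Acacia leaves energy = 160 / 0.001425 = 112281 kJ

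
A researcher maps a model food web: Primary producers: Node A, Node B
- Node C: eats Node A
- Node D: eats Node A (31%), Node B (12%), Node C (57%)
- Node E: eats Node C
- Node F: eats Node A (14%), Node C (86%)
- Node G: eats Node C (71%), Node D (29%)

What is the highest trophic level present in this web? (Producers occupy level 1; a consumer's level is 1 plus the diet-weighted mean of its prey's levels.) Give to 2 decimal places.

3.17

Node C: 1 + 1 = 2
Node D: 1 + (0.31×1 + 0.12×1 + 0.57×2) = 2.57
Node E: 1 + 2 = 3
Node F: 1 + (0.14×1 + 0.86×2) = 2.86
Node G: 1 + (0.71×2 + 0.29×2.57) = 3.1653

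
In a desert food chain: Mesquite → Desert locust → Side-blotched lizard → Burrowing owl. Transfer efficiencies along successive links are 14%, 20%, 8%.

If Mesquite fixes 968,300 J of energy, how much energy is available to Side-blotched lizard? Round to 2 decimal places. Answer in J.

27112.40 J

Desert locust: 968300 × 0.14 = 135562 J
Side-blotched lizard: 135562 × 0.2 = 27112.4 J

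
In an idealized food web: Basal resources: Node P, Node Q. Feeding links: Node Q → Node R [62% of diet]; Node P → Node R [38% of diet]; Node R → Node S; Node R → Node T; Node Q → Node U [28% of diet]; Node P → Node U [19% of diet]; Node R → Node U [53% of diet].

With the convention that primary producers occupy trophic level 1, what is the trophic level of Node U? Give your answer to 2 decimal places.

Node R: 1 + (0.62×1 + 0.38×1) = 2
Node S: 1 + 2 = 3
Node T: 1 + 2 = 3
Node U: 1 + (0.28×1 + 0.19×1 + 0.53×2) = 2.53

2.53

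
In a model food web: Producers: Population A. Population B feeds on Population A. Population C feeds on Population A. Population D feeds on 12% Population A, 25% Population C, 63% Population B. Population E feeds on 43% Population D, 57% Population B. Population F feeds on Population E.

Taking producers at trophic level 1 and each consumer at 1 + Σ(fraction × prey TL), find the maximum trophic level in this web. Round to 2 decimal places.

Population B: 1 + 1 = 2
Population C: 1 + 1 = 2
Population D: 1 + (0.12×1 + 0.25×2 + 0.63×2) = 2.88
Population E: 1 + (0.43×2.88 + 0.57×2) = 3.3784
Population F: 1 + 3.3784 = 4.3784

4.38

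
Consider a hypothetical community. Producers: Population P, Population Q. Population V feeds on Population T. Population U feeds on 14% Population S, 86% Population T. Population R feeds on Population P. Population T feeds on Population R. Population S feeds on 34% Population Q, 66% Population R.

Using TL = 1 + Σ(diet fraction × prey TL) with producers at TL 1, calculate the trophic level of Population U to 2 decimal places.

Population R: 1 + 1 = 2
Population S: 1 + (0.34×1 + 0.66×2) = 2.66
Population T: 1 + 2 = 3
Population U: 1 + (0.14×2.66 + 0.86×3) = 3.9524
Population V: 1 + 3 = 4

3.95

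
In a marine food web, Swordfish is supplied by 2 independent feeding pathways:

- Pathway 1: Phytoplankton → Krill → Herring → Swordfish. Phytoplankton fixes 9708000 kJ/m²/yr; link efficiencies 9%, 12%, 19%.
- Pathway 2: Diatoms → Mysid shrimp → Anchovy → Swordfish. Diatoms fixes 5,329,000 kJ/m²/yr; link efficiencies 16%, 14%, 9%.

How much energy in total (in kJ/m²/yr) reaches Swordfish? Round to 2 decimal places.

Pathway 1: 9708000 × 0.09 × 0.12 × 0.19 = 19920.816 kJ/m²/yr
Pathway 2: 5329000 × 0.16 × 0.14 × 0.09 = 10743.264 kJ/m²/yr
Total at Swordfish: 19920.816 + 10743.264 = 30664.08 kJ/m²/yr

30664.08 kJ/m²/yr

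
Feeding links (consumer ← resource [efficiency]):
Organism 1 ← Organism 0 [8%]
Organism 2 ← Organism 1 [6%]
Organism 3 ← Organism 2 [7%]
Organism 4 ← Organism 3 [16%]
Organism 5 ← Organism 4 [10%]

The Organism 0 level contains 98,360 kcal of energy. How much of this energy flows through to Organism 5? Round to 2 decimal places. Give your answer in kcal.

Organism 1: 98360 × 0.08 = 7868.8 kcal
Organism 2: 7868.8 × 0.06 = 472.128 kcal
Organism 3: 472.128 × 0.07 = 33.04896 kcal
Organism 4: 33.04896 × 0.16 = 5.2878336 kcal
Organism 5: 5.2878336 × 0.1 = 0.52878336 kcal

0.53 kcal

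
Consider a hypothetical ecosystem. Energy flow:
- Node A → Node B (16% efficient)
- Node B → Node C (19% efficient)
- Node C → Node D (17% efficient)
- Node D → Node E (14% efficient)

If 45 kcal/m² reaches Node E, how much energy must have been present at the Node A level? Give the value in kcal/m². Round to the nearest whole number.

Cumulative transfer efficiency: 0.16 × 0.19 × 0.17 × 0.14 = 0.00072352
Node A energy = 45 / 0.00072352 = 62196 kcal/m²

62196 kcal/m²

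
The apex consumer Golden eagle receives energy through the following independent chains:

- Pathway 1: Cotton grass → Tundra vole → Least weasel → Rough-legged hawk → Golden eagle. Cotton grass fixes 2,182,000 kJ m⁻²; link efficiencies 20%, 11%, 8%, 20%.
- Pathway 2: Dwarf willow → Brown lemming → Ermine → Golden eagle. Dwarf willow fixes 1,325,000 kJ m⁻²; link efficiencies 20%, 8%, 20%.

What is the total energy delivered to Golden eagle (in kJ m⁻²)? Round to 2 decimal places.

Pathway 1: 2182000 × 0.2 × 0.11 × 0.08 × 0.2 = 768.064 kJ m⁻²
Pathway 2: 1325000 × 0.2 × 0.08 × 0.2 = 4240 kJ m⁻²
Total at Golden eagle: 768.064 + 4240 = 5008.064 kJ m⁻²

5008.06 kJ m⁻²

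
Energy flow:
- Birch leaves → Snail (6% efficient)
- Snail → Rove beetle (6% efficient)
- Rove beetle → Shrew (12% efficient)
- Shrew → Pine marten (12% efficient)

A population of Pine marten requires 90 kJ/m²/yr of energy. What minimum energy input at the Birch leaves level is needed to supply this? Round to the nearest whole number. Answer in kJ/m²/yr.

1736111 kJ/m²/yr

Cumulative transfer efficiency: 0.06 × 0.06 × 0.12 × 0.12 = 0.00005184
Birch leaves energy = 90 / 0.00005184 = 1736111 kJ/m²/yr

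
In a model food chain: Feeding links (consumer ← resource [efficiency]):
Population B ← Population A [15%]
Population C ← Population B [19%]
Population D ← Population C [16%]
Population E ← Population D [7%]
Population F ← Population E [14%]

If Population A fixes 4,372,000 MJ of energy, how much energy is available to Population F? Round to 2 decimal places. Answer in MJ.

195.38 MJ

Population B: 4372000 × 0.15 = 655800 MJ
Population C: 655800 × 0.19 = 124602 MJ
Population D: 124602 × 0.16 = 19936.32 MJ
Population E: 19936.32 × 0.07 = 1395.5424 MJ
Population F: 1395.5424 × 0.14 = 195.375936 MJ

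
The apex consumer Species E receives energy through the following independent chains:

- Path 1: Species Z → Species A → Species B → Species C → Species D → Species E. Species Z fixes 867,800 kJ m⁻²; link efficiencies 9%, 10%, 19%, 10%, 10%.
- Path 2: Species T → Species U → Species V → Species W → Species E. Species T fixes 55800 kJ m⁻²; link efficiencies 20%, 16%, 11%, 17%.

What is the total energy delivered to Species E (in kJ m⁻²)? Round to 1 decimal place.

48.2 kJ m⁻²

Path 1: 867800 × 0.09 × 0.1 × 0.19 × 0.1 × 0.1 = 14.83938 kJ m⁻²
Path 2: 55800 × 0.2 × 0.16 × 0.11 × 0.17 = 33.39072 kJ m⁻²
Total at Species E: 14.83938 + 33.39072 = 48.2301 kJ m⁻²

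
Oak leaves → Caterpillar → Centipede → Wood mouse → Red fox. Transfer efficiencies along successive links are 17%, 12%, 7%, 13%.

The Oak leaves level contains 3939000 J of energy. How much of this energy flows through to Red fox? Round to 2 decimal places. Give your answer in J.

731.24 J

Caterpillar: 3939000 × 0.17 = 669630 J
Centipede: 669630 × 0.12 = 80355.6 J
Wood mouse: 80355.6 × 0.07 = 5624.892 J
Red fox: 5624.892 × 0.13 = 731.23596 J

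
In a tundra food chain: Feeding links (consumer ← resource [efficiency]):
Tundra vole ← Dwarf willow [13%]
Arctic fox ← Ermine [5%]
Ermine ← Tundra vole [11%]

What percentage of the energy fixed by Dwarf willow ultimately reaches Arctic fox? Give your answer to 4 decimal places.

Product of link efficiencies: 0.13 × 0.11 × 0.05 = 0.000715
As a percentage: 0.000715 × 100 = 0.0715%

0.0715%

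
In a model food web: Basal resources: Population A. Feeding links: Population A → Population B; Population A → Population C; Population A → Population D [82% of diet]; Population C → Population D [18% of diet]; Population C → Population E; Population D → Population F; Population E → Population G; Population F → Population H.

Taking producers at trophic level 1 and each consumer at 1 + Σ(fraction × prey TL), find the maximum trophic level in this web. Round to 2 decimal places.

Population B: 1 + 1 = 2
Population C: 1 + 1 = 2
Population D: 1 + (0.82×1 + 0.18×2) = 2.18
Population E: 1 + 2 = 3
Population F: 1 + 2.18 = 3.18
Population G: 1 + 3 = 4
Population H: 1 + 3.18 = 4.18

4.18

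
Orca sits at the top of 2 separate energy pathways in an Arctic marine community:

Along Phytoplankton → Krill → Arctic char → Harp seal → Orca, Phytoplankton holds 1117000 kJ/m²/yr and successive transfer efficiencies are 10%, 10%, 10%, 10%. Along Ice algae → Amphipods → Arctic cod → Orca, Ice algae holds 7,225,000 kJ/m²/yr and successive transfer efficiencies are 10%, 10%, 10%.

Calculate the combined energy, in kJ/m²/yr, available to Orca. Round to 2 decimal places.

Via Phytoplankton: 1117000 × 0.1 × 0.1 × 0.1 × 0.1 = 111.7 kJ/m²/yr
Via Ice algae: 7225000 × 0.1 × 0.1 × 0.1 = 7225 kJ/m²/yr
Total at Orca: 111.7 + 7225 = 7336.7 kJ/m²/yr

7336.70 kJ/m²/yr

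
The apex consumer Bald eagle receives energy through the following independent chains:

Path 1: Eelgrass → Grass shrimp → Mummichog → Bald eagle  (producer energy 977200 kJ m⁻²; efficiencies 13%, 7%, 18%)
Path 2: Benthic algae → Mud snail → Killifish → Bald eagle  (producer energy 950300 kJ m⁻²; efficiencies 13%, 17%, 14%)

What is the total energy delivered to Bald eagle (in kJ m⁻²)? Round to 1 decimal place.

4540.9 kJ m⁻²

Path 1: 977200 × 0.13 × 0.07 × 0.18 = 1600.6536 kJ m⁻²
Path 2: 950300 × 0.13 × 0.17 × 0.14 = 2940.2282 kJ m⁻²
Total at Bald eagle: 1600.6536 + 2940.2282 = 4540.8818 kJ m⁻²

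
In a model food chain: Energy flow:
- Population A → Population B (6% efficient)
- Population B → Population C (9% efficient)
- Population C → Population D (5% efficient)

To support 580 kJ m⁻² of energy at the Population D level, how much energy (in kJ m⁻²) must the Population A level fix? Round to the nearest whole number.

Cumulative transfer efficiency: 0.06 × 0.09 × 0.05 = 0.00027
Population A energy = 580 / 0.00027 = 2148148 kJ m⁻²

2148148 kJ m⁻²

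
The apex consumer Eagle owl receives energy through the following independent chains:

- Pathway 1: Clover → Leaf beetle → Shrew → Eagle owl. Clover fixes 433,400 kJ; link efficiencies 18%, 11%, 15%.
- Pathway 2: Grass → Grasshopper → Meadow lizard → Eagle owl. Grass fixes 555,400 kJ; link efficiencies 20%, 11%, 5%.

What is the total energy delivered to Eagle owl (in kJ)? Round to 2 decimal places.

Pathway 1: 433400 × 0.18 × 0.11 × 0.15 = 1287.198 kJ
Pathway 2: 555400 × 0.2 × 0.11 × 0.05 = 610.94 kJ
Total at Eagle owl: 1287.198 + 610.94 = 1898.138 kJ

1898.14 kJ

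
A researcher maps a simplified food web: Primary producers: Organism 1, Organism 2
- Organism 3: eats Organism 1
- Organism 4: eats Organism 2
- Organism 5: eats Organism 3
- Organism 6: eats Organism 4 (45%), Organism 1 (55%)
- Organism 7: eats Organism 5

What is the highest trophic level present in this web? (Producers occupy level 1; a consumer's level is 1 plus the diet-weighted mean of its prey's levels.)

Organism 3: 1 + 1 = 2
Organism 4: 1 + 1 = 2
Organism 5: 1 + 2 = 3
Organism 6: 1 + (0.45×2 + 0.55×1) = 2.45
Organism 7: 1 + 3 = 4

4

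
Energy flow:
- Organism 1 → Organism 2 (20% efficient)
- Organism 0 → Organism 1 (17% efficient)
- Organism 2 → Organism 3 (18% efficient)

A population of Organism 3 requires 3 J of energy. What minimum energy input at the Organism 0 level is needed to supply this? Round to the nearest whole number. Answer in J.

Cumulative transfer efficiency: 0.17 × 0.2 × 0.18 = 0.00612
Organism 0 energy = 3 / 0.00612 = 490 J

490 J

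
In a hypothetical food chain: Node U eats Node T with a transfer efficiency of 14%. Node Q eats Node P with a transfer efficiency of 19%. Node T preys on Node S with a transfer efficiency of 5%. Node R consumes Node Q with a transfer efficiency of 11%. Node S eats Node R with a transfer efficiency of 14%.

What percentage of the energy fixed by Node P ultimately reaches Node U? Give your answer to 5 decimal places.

0.00205%

Product of link efficiencies: 0.19 × 0.11 × 0.14 × 0.05 × 0.14 = 0.000020482
As a percentage: 0.000020482 × 100 = 0.00205%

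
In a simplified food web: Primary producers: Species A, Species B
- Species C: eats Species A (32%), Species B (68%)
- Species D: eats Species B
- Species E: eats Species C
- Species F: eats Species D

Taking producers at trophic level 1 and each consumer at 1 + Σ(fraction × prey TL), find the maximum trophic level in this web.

3

Species C: 1 + (0.32×1 + 0.68×1) = 2
Species D: 1 + 1 = 2
Species E: 1 + 2 = 3
Species F: 1 + 2 = 3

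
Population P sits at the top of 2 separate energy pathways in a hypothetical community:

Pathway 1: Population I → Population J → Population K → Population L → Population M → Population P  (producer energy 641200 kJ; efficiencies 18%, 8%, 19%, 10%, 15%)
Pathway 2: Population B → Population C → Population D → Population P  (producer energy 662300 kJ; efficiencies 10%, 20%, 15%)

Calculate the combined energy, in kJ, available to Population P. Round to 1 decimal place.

Pathway 1: 641200 × 0.18 × 0.08 × 0.19 × 0.1 × 0.15 = 26.314848 kJ
Pathway 2: 662300 × 0.1 × 0.2 × 0.15 = 1986.9 kJ
Total at Population P: 26.314848 + 1986.9 = 2013.214848 kJ

2013.2 kJ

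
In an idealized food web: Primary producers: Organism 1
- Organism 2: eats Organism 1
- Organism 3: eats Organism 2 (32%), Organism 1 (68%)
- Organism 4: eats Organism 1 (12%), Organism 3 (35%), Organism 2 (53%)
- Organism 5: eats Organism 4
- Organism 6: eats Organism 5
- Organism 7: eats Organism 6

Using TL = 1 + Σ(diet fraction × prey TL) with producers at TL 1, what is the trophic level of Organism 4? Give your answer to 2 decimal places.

Organism 2: 1 + 1 = 2
Organism 3: 1 + (0.32×2 + 0.68×1) = 2.32
Organism 4: 1 + (0.12×1 + 0.35×2.32 + 0.53×2) = 2.992
Organism 5: 1 + 2.992 = 3.992
Organism 6: 1 + 3.992 = 4.992
Organism 7: 1 + 4.992 = 5.992

2.99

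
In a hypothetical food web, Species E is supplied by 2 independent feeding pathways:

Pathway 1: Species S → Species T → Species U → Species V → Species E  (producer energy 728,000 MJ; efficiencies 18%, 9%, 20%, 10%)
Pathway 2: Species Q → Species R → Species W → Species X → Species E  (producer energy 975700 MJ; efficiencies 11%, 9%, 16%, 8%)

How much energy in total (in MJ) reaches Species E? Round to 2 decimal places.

359.51 MJ

Pathway 1: 728000 × 0.18 × 0.09 × 0.2 × 0.1 = 235.872 MJ
Pathway 2: 975700 × 0.11 × 0.09 × 0.16 × 0.08 = 123.640704 MJ
Total at Species E: 235.872 + 123.640704 = 359.512704 MJ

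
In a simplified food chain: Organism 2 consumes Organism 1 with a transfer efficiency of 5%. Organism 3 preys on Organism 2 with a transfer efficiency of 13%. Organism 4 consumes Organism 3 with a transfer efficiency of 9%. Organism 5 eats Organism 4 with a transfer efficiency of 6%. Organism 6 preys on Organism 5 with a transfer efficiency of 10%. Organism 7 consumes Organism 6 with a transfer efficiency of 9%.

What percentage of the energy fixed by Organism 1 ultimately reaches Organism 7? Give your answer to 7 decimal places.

0.0000316%

Product of link efficiencies: 0.05 × 0.13 × 0.09 × 0.06 × 0.1 × 0.09 = 0.0000003159
As a percentage: 0.0000003159 × 100 = 0.0000316%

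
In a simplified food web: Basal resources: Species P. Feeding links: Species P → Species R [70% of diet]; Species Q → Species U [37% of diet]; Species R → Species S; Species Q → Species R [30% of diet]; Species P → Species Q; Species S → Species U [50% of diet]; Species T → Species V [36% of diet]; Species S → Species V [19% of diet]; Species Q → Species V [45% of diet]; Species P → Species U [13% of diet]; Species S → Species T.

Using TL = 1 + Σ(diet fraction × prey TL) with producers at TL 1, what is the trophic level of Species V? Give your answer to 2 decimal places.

Species Q: 1 + 1 = 2
Species R: 1 + (0.3×2 + 0.7×1) = 2.3
Species S: 1 + 2.3 = 3.3
Species T: 1 + 3.3 = 4.3
Species U: 1 + (0.5×3.3 + 0.37×2 + 0.13×1) = 3.52
Species V: 1 + (0.45×2 + 0.36×4.3 + 0.19×3.3) = 4.075

4.08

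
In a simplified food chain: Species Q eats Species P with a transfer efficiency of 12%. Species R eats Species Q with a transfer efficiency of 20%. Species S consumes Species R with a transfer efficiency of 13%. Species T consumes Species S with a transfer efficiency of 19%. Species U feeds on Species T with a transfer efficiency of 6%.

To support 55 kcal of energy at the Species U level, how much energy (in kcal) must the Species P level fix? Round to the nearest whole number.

1546334 kcal

Cumulative transfer efficiency: 0.12 × 0.2 × 0.13 × 0.19 × 0.06 = 0.000035568
Species P energy = 55 / 0.000035568 = 1546334 kcal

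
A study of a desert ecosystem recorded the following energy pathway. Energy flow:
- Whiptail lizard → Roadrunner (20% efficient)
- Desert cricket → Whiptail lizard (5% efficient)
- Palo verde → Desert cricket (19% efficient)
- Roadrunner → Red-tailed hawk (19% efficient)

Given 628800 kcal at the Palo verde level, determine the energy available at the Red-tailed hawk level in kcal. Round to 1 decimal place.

Desert cricket: 628800 × 0.19 = 119472 kcal
Whiptail lizard: 119472 × 0.05 = 5973.6 kcal
Roadrunner: 5973.6 × 0.2 = 1194.72 kcal
Red-tailed hawk: 1194.72 × 0.19 = 226.9968 kcal

227.0 kcal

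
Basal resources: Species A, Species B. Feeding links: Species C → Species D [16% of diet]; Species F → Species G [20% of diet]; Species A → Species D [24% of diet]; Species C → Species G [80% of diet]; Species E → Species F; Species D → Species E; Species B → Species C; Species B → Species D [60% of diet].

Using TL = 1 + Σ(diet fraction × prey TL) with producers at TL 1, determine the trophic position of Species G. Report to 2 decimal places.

3.43

Species C: 1 + 1 = 2
Species D: 1 + (0.24×1 + 0.16×2 + 0.6×1) = 2.16
Species E: 1 + 2.16 = 3.16
Species F: 1 + 3.16 = 4.16
Species G: 1 + (0.2×4.16 + 0.8×2) = 3.432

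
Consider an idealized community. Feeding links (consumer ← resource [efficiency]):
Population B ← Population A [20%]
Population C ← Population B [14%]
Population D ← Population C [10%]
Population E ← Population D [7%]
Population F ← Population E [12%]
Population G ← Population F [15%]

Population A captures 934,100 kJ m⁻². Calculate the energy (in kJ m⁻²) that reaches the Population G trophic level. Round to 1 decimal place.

3.3 kJ m⁻²

Population B: 934100 × 0.2 = 186820 kJ m⁻²
Population C: 186820 × 0.14 = 26154.8 kJ m⁻²
Population D: 26154.8 × 0.1 = 2615.48 kJ m⁻²
Population E: 2615.48 × 0.07 = 183.0836 kJ m⁻²
Population F: 183.0836 × 0.12 = 21.970032 kJ m⁻²
Population G: 21.970032 × 0.15 = 3.2955048 kJ m⁻²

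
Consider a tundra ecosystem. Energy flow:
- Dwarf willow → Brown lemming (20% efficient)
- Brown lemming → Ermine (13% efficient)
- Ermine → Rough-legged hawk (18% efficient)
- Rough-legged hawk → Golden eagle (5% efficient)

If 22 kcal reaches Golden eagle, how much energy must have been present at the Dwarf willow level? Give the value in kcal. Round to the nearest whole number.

94017 kcal

Cumulative transfer efficiency: 0.2 × 0.13 × 0.18 × 0.05 = 0.000234
Dwarf willow energy = 22 / 0.000234 = 94017 kcal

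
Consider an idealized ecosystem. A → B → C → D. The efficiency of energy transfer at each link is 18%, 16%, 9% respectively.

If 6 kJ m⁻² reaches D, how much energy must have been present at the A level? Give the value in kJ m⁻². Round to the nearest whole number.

Cumulative transfer efficiency: 0.18 × 0.16 × 0.09 = 0.002592
A energy = 6 / 0.002592 = 2315 kJ m⁻²

2315 kJ m⁻²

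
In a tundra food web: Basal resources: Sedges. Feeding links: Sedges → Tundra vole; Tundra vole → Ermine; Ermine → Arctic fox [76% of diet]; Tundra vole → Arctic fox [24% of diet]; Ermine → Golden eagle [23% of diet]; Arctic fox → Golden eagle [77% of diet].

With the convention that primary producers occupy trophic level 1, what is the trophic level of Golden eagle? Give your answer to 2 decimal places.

4.59

Tundra vole: 1 + 1 = 2
Ermine: 1 + 2 = 3
Arctic fox: 1 + (0.76×3 + 0.24×2) = 3.76
Golden eagle: 1 + (0.23×3 + 0.77×3.76) = 4.5852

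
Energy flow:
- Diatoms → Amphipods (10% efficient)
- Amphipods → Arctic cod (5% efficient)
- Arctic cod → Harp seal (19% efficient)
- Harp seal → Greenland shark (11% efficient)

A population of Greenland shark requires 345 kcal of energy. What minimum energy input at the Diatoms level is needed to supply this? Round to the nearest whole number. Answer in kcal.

3301435 kcal

Cumulative transfer efficiency: 0.1 × 0.05 × 0.19 × 0.11 = 0.0001045
Diatoms energy = 345 / 0.0001045 = 3301435 kcal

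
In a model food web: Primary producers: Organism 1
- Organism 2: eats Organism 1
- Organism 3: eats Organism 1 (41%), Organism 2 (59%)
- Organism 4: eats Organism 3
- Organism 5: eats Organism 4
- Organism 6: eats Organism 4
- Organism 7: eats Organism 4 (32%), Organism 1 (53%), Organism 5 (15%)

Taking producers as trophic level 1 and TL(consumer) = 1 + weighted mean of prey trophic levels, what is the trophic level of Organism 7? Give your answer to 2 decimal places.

Organism 2: 1 + 1 = 2
Organism 3: 1 + (0.41×1 + 0.59×2) = 2.59
Organism 4: 1 + 2.59 = 3.59
Organism 5: 1 + 3.59 = 4.59
Organism 6: 1 + 3.59 = 4.59
Organism 7: 1 + (0.32×3.59 + 0.53×1 + 0.15×4.59) = 3.3673

3.37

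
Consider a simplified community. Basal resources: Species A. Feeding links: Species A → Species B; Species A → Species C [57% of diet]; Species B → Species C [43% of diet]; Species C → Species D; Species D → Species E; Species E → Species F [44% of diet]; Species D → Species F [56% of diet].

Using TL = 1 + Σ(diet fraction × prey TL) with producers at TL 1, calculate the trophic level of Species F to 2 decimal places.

Species B: 1 + 1 = 2
Species C: 1 + (0.57×1 + 0.43×2) = 2.43
Species D: 1 + 2.43 = 3.43
Species E: 1 + 3.43 = 4.43
Species F: 1 + (0.44×4.43 + 0.56×3.43) = 4.87

4.87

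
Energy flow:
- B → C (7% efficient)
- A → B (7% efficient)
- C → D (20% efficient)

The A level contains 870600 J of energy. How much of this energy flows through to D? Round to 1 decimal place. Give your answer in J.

853.2 J

B: 870600 × 0.07 = 60942 J
C: 60942 × 0.07 = 4265.94 J
D: 4265.94 × 0.2 = 853.188 J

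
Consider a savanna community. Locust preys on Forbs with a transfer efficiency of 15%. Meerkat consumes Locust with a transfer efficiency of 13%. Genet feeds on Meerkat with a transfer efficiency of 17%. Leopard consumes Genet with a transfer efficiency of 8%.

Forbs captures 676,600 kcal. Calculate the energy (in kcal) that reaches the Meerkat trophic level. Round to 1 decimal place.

13193.7 kcal

Locust: 676600 × 0.15 = 101490 kcal
Meerkat: 101490 × 0.13 = 13193.7 kcal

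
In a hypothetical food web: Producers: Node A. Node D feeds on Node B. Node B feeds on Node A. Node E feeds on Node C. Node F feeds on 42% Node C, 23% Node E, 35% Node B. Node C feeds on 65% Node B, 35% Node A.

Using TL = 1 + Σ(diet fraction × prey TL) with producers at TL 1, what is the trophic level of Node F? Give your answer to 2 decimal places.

3.65

Node B: 1 + 1 = 2
Node C: 1 + (0.65×2 + 0.35×1) = 2.65
Node D: 1 + 2 = 3
Node E: 1 + 2.65 = 3.65
Node F: 1 + (0.42×2.65 + 0.23×3.65 + 0.35×2) = 3.6525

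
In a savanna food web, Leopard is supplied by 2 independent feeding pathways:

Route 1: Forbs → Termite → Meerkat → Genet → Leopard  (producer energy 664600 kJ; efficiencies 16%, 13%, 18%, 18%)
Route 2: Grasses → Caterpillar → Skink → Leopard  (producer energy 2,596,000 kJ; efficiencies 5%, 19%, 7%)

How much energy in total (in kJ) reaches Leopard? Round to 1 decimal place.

2174.2 kJ

Route 1: 664600 × 0.16 × 0.13 × 0.18 × 0.18 = 447.887232 kJ
Route 2: 2596000 × 0.05 × 0.19 × 0.07 = 1726.34 kJ
Total at Leopard: 447.887232 + 1726.34 = 2174.227232 kJ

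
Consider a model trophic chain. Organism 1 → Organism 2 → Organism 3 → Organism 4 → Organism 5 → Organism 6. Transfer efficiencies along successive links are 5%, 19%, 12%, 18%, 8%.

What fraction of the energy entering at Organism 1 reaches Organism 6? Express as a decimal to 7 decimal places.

0.0000164

Product of link efficiencies: 0.05 × 0.19 × 0.12 × 0.18 × 0.08 = 0.000016416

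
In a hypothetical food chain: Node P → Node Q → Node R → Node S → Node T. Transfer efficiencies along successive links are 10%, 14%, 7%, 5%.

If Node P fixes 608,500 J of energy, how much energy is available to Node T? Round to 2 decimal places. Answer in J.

Node Q: 608500 × 0.1 = 60850 J
Node R: 60850 × 0.14 = 8519 J
Node S: 8519 × 0.07 = 596.33 J
Node T: 596.33 × 0.05 = 29.8165 J

29.82 J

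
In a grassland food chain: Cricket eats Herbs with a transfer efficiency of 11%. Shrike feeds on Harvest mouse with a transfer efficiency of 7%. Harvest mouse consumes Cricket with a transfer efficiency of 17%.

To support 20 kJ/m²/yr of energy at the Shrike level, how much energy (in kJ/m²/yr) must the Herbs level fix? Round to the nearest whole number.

15279 kJ/m²/yr

Cumulative transfer efficiency: 0.11 × 0.17 × 0.07 = 0.001309
Herbs energy = 20 / 0.001309 = 15279 kJ/m²/yr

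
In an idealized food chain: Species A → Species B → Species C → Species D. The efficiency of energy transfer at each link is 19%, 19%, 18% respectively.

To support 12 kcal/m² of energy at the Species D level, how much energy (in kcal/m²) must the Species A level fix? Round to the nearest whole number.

1847 kcal/m²

Cumulative transfer efficiency: 0.19 × 0.19 × 0.18 = 0.006498
Species A energy = 12 / 0.006498 = 1847 kcal/m²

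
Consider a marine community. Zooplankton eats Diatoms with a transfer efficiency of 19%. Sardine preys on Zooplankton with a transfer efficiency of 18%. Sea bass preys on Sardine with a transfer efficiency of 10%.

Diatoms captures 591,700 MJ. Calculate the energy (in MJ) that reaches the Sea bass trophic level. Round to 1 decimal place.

2023.6 MJ

Zooplankton: 591700 × 0.19 = 112423 MJ
Sardine: 112423 × 0.18 = 20236.14 MJ
Sea bass: 20236.14 × 0.1 = 2023.614 MJ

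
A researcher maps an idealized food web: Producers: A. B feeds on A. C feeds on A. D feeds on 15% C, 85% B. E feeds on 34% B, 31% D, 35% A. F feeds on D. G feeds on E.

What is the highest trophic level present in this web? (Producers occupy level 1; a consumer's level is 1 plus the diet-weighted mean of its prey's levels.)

B: 1 + 1 = 2
C: 1 + 1 = 2
D: 1 + (0.15×2 + 0.85×2) = 3
E: 1 + (0.34×2 + 0.31×3 + 0.35×1) = 2.96
F: 1 + 3 = 4
G: 1 + 2.96 = 3.96

4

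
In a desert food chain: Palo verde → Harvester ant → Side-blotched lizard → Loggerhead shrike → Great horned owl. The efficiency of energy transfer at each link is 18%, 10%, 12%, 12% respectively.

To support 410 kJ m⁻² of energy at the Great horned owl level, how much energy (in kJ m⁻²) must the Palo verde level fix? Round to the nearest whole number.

1581790 kJ m⁻²

Cumulative transfer efficiency: 0.18 × 0.1 × 0.12 × 0.12 = 0.0002592
Palo verde energy = 410 / 0.0002592 = 1581790 kJ m⁻²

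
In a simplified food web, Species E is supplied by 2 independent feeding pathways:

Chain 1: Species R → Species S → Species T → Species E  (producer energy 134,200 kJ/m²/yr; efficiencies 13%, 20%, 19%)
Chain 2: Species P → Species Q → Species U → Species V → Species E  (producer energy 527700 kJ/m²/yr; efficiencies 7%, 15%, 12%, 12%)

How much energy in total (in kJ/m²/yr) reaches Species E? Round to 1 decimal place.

742.7 kJ/m²/yr

Chain 1: 134200 × 0.13 × 0.2 × 0.19 = 662.948 kJ/m²/yr
Chain 2: 527700 × 0.07 × 0.15 × 0.12 × 0.12 = 79.78824 kJ/m²/yr
Total at Species E: 662.948 + 79.78824 = 742.73624 kJ/m²/yr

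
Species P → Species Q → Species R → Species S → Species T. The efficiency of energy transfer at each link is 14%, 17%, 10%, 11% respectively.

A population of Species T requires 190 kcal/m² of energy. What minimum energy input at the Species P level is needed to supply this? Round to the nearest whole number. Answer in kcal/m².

725745 kcal/m²

Cumulative transfer efficiency: 0.14 × 0.17 × 0.1 × 0.11 = 0.0002618
Species P energy = 190 / 0.0002618 = 725745 kcal/m²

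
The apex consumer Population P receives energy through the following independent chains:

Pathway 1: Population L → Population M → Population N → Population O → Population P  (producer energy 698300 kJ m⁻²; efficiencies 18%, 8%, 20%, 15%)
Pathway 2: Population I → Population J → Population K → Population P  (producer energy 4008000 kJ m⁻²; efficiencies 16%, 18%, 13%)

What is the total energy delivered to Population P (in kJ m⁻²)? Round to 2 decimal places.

15307.62 kJ m⁻²

Pathway 1: 698300 × 0.18 × 0.08 × 0.2 × 0.15 = 301.6656 kJ m⁻²
Pathway 2: 4008000 × 0.16 × 0.18 × 0.13 = 15005.952 kJ m⁻²
Total at Population P: 301.6656 + 15005.952 = 15307.6176 kJ m⁻²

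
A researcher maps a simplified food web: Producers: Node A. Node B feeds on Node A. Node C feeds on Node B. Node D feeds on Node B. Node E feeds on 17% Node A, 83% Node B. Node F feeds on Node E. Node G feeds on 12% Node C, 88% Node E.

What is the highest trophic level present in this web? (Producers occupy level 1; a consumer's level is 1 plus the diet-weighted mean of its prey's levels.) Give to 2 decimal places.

Node B: 1 + 1 = 2
Node C: 1 + 2 = 3
Node D: 1 + 2 = 3
Node E: 1 + (0.17×1 + 0.83×2) = 2.83
Node F: 1 + 2.83 = 3.83
Node G: 1 + (0.12×3 + 0.88×2.83) = 3.8504

3.85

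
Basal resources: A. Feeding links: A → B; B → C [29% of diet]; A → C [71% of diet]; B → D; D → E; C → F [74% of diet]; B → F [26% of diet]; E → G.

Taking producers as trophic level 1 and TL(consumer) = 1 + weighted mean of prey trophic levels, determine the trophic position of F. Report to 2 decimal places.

B: 1 + 1 = 2
C: 1 + (0.29×2 + 0.71×1) = 2.29
D: 1 + 2 = 3
E: 1 + 3 = 4
F: 1 + (0.74×2.29 + 0.26×2) = 3.2146
G: 1 + 4 = 5

3.21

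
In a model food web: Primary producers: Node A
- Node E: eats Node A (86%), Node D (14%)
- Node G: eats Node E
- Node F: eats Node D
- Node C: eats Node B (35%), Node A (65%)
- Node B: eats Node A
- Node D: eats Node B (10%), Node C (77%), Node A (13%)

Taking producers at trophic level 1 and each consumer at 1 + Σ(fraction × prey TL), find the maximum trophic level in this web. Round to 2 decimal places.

Node B: 1 + 1 = 2
Node C: 1 + (0.35×2 + 0.65×1) = 2.35
Node D: 1 + (0.1×2 + 0.77×2.35 + 0.13×1) = 3.1395
Node E: 1 + (0.86×1 + 0.14×3.1395) = 2.29953
Node F: 1 + 3.1395 = 4.1395
Node G: 1 + 2.29953 = 3.29953

4.14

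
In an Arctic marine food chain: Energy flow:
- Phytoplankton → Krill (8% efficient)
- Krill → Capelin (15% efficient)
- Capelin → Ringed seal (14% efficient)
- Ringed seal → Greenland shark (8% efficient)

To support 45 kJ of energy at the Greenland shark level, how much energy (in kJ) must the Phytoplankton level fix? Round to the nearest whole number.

334821 kJ

Cumulative transfer efficiency: 0.08 × 0.15 × 0.14 × 0.08 = 0.0001344
Phytoplankton energy = 45 / 0.0001344 = 334821 kJ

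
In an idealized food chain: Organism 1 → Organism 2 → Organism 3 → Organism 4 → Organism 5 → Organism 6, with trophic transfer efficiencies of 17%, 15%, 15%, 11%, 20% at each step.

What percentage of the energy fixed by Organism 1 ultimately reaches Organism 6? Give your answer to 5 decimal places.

Product of link efficiencies: 0.17 × 0.15 × 0.15 × 0.11 × 0.2 = 0.00008415
As a percentage: 0.00008415 × 100 = 0.00842%

0.00842%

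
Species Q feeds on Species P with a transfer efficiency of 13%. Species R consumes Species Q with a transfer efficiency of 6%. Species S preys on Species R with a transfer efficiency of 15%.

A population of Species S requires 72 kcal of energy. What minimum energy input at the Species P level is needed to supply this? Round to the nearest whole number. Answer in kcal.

61538 kcal

Cumulative transfer efficiency: 0.13 × 0.06 × 0.15 = 0.00117
Species P energy = 72 / 0.00117 = 61538 kcal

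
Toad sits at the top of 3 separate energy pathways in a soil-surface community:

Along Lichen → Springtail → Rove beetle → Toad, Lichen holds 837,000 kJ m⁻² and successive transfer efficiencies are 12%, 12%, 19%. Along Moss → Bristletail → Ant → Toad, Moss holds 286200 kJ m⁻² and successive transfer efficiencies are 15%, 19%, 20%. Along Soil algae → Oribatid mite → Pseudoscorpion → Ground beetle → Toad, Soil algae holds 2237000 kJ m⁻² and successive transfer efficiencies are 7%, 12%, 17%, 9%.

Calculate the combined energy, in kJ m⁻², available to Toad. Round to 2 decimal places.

Via Lichen: 837000 × 0.12 × 0.12 × 0.19 = 2290.032 kJ m⁻²
Via Moss: 286200 × 0.15 × 0.19 × 0.2 = 1631.34 kJ m⁻²
Via Soil algae: 2237000 × 0.07 × 0.12 × 0.17 × 0.09 = 287.49924 kJ m⁻²
Total at Toad: 2290.032 + 1631.34 + 287.49924 = 4208.87124 kJ m⁻²

4208.87 kJ m⁻²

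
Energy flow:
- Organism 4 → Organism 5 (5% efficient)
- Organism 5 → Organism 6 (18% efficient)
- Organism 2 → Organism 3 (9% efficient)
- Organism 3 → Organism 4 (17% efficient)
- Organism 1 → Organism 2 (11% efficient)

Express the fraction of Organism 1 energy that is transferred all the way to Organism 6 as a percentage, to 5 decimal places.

0.00151%

Product of link efficiencies: 0.11 × 0.09 × 0.17 × 0.05 × 0.18 = 0.000015147
As a percentage: 0.000015147 × 100 = 0.00151%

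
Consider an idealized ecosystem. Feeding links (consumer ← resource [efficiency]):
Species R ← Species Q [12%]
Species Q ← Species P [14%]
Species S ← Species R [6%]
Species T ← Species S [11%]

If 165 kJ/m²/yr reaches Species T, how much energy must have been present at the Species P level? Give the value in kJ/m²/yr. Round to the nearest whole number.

1488095 kJ/m²/yr

Cumulative transfer efficiency: 0.14 × 0.12 × 0.06 × 0.11 = 0.00011088
Species P energy = 165 / 0.00011088 = 1488095 kJ/m²/yr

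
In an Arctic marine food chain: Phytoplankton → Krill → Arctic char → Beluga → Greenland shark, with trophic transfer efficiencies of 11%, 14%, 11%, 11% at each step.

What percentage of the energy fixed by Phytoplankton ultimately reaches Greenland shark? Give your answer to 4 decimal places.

0.0186%

Product of link efficiencies: 0.11 × 0.14 × 0.11 × 0.11 = 0.00018634
As a percentage: 0.00018634 × 100 = 0.0186%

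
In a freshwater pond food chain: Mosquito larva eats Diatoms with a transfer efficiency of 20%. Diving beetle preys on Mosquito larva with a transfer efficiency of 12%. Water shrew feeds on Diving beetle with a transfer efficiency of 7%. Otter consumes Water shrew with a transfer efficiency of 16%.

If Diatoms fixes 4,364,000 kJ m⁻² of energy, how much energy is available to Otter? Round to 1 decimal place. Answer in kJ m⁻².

1173.0 kJ m⁻²

Mosquito larva: 4364000 × 0.2 = 872800 kJ m⁻²
Diving beetle: 872800 × 0.12 = 104736 kJ m⁻²
Water shrew: 104736 × 0.07 = 7331.52 kJ m⁻²
Otter: 7331.52 × 0.16 = 1173.0432 kJ m⁻²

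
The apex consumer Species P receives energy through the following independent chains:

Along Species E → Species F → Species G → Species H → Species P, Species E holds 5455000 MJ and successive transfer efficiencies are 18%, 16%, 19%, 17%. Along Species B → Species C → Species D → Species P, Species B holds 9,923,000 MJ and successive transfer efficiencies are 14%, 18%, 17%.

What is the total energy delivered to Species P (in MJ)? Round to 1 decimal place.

47584.6 MJ

Via Species E: 5455000 × 0.18 × 0.16 × 0.19 × 0.17 = 5074.4592 MJ
Via Species B: 9923000 × 0.14 × 0.18 × 0.17 = 42510.132 MJ
Total at Species P: 5074.4592 + 42510.132 = 47584.5912 MJ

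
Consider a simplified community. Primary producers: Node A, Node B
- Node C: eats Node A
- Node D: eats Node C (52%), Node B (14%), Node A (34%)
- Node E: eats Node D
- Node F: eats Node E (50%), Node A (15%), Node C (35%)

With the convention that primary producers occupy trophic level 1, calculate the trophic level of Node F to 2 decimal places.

3.61

Node C: 1 + 1 = 2
Node D: 1 + (0.52×2 + 0.14×1 + 0.34×1) = 2.52
Node E: 1 + 2.52 = 3.52
Node F: 1 + (0.5×3.52 + 0.15×1 + 0.35×2) = 3.61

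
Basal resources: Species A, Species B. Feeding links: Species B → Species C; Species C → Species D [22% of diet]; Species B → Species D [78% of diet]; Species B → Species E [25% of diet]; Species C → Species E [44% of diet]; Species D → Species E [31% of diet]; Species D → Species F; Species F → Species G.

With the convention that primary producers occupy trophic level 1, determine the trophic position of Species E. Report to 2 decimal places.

Species C: 1 + 1 = 2
Species D: 1 + (0.22×2 + 0.78×1) = 2.22
Species E: 1 + (0.25×1 + 0.44×2 + 0.31×2.22) = 2.8182
Species F: 1 + 2.22 = 3.22
Species G: 1 + 3.22 = 4.22

2.82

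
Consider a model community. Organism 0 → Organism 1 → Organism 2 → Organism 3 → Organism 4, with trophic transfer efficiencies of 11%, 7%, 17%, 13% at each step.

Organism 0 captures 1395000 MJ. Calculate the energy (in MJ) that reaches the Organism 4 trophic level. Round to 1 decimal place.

Organism 1: 1395000 × 0.11 = 153450 MJ
Organism 2: 153450 × 0.07 = 10741.5 MJ
Organism 3: 10741.5 × 0.17 = 1826.055 MJ
Organism 4: 1826.055 × 0.13 = 237.38715 MJ

237.4 MJ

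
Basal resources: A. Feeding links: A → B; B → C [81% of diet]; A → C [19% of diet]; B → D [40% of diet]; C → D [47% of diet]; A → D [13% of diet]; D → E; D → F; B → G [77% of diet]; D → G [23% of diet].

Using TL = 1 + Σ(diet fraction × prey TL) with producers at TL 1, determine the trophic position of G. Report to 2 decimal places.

3.29

B: 1 + 1 = 2
C: 1 + (0.81×2 + 0.19×1) = 2.81
D: 1 + (0.4×2 + 0.47×2.81 + 0.13×1) = 3.2507
E: 1 + 3.2507 = 4.2507
F: 1 + 3.2507 = 4.2507
G: 1 + (0.77×2 + 0.23×3.2507) = 3.287661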